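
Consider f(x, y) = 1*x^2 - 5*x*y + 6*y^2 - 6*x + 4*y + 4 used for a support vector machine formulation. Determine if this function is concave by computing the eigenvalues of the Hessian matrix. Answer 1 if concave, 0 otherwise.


The Hessian of f(x,y) = 1*x^2 - 5*x*y + 6*y^2 - 6*x + 4*y + 4 is:
H = [[2, -5], [-5, 12]]
Trace = 2 + 12 = 14
Determinant = 2*12 - (-5)^2 = -1
Discriminant = (14)^2 - 4*-1 = 200.0
Eigenvalues: lambda_1 = -0.0711, lambda_2 = 14.0711
The function is not concave.

0


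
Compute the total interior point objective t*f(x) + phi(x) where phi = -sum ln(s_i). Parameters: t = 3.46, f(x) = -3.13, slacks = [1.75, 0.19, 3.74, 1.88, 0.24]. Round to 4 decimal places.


Step 1: Compute log-barrier.
ln values: [0.5596, -1.6607, 1.3191, 0.6313, -1.4271]
phi = -(0.5596 - 1.6607 + 1.3191 + 0.6313 - 1.4271) = 0.5779
Step 2: Compute augmented objective.
t*f(x) = 3.46*-3.13 = -10.8298
Total = -10.8298 + 0.5779 = -10.2519


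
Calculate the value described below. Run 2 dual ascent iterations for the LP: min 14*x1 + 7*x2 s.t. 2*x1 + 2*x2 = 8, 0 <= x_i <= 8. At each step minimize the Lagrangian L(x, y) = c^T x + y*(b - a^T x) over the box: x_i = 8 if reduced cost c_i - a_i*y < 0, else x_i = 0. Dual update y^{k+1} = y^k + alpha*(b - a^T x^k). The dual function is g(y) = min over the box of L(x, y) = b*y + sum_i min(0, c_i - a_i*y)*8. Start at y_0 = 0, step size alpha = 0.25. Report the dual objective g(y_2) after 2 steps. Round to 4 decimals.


Dual ascent for LP: min 14*x1 + 7*x2, 2*x1 + 2*x2 = 8, 0 <= x_i <= 8
Step 1: y^k = 0.0, reduced costs: (14.0, 7.0)
  x^k = (0.0, 0.0), subgradient = b - a^T x = 8.0
  y^{k+1} = 0.0 + 0.25*8.0 = 2.0
Step 2: y^k = 2.0, reduced costs: (10.0, 3.0)
  x^k = (0.0, 0.0), subgradient = b - a^T x = 8.0
  y^{k+1} = 2.0 + 0.25*8.0 = 4.0
Dual objective at y_2 = 4.0: reduced costs (6.0, -1.0), box minimizer x = (0.0, 8.0)
g(y_2) = b*y + (c1 - a1*y)*x1 + (c2 - a2*y)*x2 = 8*4.0 + 6.0*0.0 + (-1.0)*8.0 = 32.0 + 0.0 - 8.0 = 24.0


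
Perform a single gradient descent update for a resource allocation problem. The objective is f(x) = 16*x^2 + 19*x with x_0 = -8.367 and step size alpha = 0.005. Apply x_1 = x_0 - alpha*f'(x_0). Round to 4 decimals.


We compute the gradient at x_0 and apply the update.
f'(x) = 32*x + 19
f'(-8.367) = 32*-8.367 + 19 = -248.744
x_1 = -8.367 - 0.005*-248.744 = -7.1233


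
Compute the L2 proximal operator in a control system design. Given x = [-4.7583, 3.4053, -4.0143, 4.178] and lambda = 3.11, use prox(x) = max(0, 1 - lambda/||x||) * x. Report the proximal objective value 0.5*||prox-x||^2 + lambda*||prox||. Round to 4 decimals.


Step 1: Compute ||x||.
||x|| = 8.2345
Step 2: Compute scaling factor.
scale = max(0, 1 - 3.11/8.2345) = 0.6223
Step 3: prox(x) = [-2.9612, 2.1192, -2.4982, 2.6001]
||prox(x)|| = 5.1245
Step 4: Proximal objective.
0.5*||prox-x||^2 = 4.8361
lambda*||prox|| = 15.9372
Total = 20.7734


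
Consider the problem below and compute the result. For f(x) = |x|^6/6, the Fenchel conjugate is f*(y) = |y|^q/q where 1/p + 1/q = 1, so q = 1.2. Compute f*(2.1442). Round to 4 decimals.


The conjugate exponent q satisfies 1/p + 1/q = 1.
p = 6, so q = 6/(6 - 1) = 1.2
|y|^q = 2.1442^1.2 = 2.4976
f*(2.1442) = 2.4976 / 1.2 = 2.0813


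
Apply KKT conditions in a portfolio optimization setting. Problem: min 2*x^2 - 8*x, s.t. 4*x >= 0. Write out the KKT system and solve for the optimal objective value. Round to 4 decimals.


Step 1: Try lambda = 0 (constraint inactive).
Stationarity: 2*2*x - 8 = 0
x* = 8/(2*2) = 2.0
Check constraint: 4*2.0 = 8.0 >= 0 -- satisfied.
Step 2: Compute optimal value.
f(x*) = 2*2.0^2 - 8*2.0 = -8.0


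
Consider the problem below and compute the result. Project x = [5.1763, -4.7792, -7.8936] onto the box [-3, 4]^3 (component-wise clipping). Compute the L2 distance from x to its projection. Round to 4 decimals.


Project each component onto [-3, 4].
clip(5.1763) = 4.0, clip(-4.7792) = -3.0, clip(-7.8936) = -3.0
Projection = [4.0, -3.0, -3.0]
Squared diffs: [1.3837, 3.1656, 23.9473]
Distance = sqrt(28.4966) = 5.3382


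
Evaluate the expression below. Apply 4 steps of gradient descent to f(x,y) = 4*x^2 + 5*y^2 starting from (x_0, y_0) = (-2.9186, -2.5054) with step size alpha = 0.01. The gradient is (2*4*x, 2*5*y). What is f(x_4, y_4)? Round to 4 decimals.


Gradient descent on f(x,y) = 4*x^2 + 5*y^2.
Starting point: (-2.9186, -2.5054), alpha = 0.01
Step 1: grad_x = 2*4*-2.9186 = -23.3488, grad_y = 2*5*-2.5054 = -25.054
  x_1 = -2.9186 - 0.01*-23.3488 = -2.6851
  y_1 = -2.5054 - 0.01*-25.054 = -2.2549
Step 2: grad_x = 2*4*-2.6851 = -21.4809, grad_y = 2*5*-2.2549 = -22.5486
  x_2 = -2.6851 - 0.01*-21.4809 = -2.4703
  y_2 = -2.2549 - 0.01*-22.5486 = -2.0294
Step 3: grad_x = 2*4*-2.4703 = -19.7624, grad_y = 2*5*-2.0294 = -20.2937
  x_3 = -2.4703 - 0.01*-19.7624 = -2.2727
  y_3 = -2.0294 - 0.01*-20.2937 = -1.8264
Step 4: grad_x = 2*4*-2.2727 = -18.1814, grad_y = 2*5*-1.8264 = -18.2644
  x_4 = -2.2727 - 0.01*-18.1814 = -2.0909
  y_4 = -1.8264 - 0.01*-18.2644 = -1.6438
f(-2.0909, -1.6438) = 4*(-2.0909)^2 + 5*(-1.6438)^2 = 30.9971


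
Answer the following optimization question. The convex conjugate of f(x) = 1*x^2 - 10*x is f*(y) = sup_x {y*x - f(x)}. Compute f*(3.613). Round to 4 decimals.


f*(y) = sup_x {y*x - a*x^2 - b*x} = sup_x {(y-b)*x - a*x^2}
FOC: (y - b) - 2a*x = 0 => x* = (y - b)/(2a)
x* = (3.613 + 10)/(2*1) = 6.8065
f*(3.613) = (y-b)^2/(4a) = (3.613 + 10)^2/(4*1)
= 185.3138/4 = 46.3284


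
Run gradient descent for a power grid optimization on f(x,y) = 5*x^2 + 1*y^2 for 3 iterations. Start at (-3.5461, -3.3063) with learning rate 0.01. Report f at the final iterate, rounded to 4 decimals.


Gradient descent on f(x,y) = 5*x^2 + 1*y^2.
Starting point: (-3.5461, -3.3063), alpha = 0.01
Step 1: grad_x = 2*5*-3.5461 = -35.461, grad_y = 2*1*-3.3063 = -6.6126
  x_1 = -3.5461 - 0.01*-35.461 = -3.1915
  y_1 = -3.3063 - 0.01*-6.6126 = -3.2402
Step 2: grad_x = 2*5*-3.1915 = -31.9149, grad_y = 2*1*-3.2402 = -6.4803
  x_2 = -3.1915 - 0.01*-31.9149 = -2.8723
  y_2 = -3.2402 - 0.01*-6.4803 = -3.1754
Step 3: grad_x = 2*5*-2.8723 = -28.7234, grad_y = 2*1*-3.1754 = -6.3507
  x_3 = -2.8723 - 0.01*-28.7234 = -2.5851
  y_3 = -3.1754 - 0.01*-6.3507 = -3.1119
f(-2.5851, -3.1119) = 5*(-2.5851)^2 + 1*(-3.1119)^2 = 43.0976


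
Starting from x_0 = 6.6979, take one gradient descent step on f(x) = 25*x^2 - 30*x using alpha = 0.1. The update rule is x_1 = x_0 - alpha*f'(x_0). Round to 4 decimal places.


We compute the gradient at x_0 and apply the update.
f'(x) = 50*x - 30
f'(6.6979) = 50*6.6979 - 30 = 304.895
x_1 = 6.6979 - 0.1*304.895 = -23.7916


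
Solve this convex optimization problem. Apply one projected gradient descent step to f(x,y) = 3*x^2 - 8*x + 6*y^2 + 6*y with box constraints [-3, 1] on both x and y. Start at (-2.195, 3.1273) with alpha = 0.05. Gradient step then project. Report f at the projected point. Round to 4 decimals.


Step 1: Compute gradient at (-2.195, 3.1273).
grad_x = 2*3*-2.195 - 8 = -21.17
grad_y = 2*6*3.1273 + 6 = 43.5276
Step 2: Gradient step.
x_raw = -2.195 - 0.05*-21.17 = -1.1365
y_raw = 3.1273 - 0.05*43.5276 = 0.9509
Step 3: Project onto [-3, 1].
x_proj = clip(-1.1365) = -1.1365
y_proj = clip(0.9509) = 0.9509
Step 4: Evaluate f.
f(-1.1365, 0.9509) = 24.0979


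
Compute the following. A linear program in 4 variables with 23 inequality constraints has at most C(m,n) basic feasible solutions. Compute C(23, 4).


Each vertex corresponds to some choice of n active constraints out of m, so the number of vertices is at most C(m, n) = m! / (n!(m-n)!).
m = 23, n = 4
Numerator: 23 * 22 * 21 * 20
Denominator: 4! = 24
C(23, 4) = 8855


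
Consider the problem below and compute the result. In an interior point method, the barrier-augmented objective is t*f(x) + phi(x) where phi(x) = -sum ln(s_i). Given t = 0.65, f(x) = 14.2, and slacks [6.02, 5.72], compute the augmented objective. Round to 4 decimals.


Step 1: Compute log-barrier.
ln values: [1.7951, 1.744]
phi = -(1.7951 + 1.744) = -3.5391
Step 2: Compute augmented objective.
t*f(x) = 0.65*14.2 = 9.23
Total = 9.23 - 3.5391 = 5.6909


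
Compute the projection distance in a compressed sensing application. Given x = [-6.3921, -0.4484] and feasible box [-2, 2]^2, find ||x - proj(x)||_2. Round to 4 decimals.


Project each component onto [-2, 2].
clip(-6.3921) = -2.0, clip(-0.4484) = -0.4484
Projection = [-2.0, -0.4484]
Squared diffs: [19.2905, 0.0]
Distance = sqrt(19.2905) = 4.3921


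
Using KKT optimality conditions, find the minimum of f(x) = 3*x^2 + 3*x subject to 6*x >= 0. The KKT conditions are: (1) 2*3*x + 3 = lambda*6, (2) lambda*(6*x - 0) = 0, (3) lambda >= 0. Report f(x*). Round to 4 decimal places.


Step 1: Try lambda = 0 (constraint inactive).
x_unc = -3/(2*3) = -0.5
Check: 6*-0.5 = -3.0 < 0 -- violated!
Step 2: Constraint must be active: 6*x = 0
x* = 0/6 = 0.0
lambda = (2*3*0.0 + 3)/6 = 0.5
Step 3: Compute optimal value.
f(x*) = 3*0.0^2 + 3*0.0 = 0.0


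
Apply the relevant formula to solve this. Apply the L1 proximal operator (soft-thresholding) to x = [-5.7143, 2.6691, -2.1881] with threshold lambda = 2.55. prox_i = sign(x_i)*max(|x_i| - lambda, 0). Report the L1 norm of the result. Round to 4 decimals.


Soft-thresholding with lambda = 2.55:
prox(-5.7143) = sign(-5.7143)*max(|-5.7143| - 2.55, 0) = -3.1643
prox(2.6691) = sign(2.6691)*max(|2.6691| - 2.55, 0) = 0.1191
prox(-2.1881) = sign(-2.1881)*max(|-2.1881| - 2.55, 0) = 0.0
prox(x) = [-3.1643, 0.1191, 0.0]
||prox(x)||_1 = 3.1643 + 0.1191 + 0.0 = 3.2834


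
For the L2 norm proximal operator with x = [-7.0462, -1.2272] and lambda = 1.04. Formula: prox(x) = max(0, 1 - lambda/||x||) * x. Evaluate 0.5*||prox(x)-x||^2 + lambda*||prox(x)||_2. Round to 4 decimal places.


Step 1: Compute ||x||.
||x|| = 7.1523
Step 2: Compute scaling factor.
scale = max(0, 1 - 1.04/7.1523) = 0.8546
Step 3: prox(x) = [-6.0216, -1.0488]
||prox(x)|| = 6.1123
Step 4: Proximal objective.
0.5*||prox-x||^2 = 0.5408
lambda*||prox|| = 6.3568
Total = 6.8976


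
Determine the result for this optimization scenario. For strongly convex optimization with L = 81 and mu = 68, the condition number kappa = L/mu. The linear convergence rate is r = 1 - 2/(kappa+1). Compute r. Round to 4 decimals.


Step 1: Compute the condition number.
kappa = L/mu = 81/68 = 1.1912
Step 2: Compute the convergence rate.
r = 1 - 2/(kappa + 1) = 1 - 2*mu/(L + mu) = (L - mu)/(L + mu) = 13/149 = 0.0872


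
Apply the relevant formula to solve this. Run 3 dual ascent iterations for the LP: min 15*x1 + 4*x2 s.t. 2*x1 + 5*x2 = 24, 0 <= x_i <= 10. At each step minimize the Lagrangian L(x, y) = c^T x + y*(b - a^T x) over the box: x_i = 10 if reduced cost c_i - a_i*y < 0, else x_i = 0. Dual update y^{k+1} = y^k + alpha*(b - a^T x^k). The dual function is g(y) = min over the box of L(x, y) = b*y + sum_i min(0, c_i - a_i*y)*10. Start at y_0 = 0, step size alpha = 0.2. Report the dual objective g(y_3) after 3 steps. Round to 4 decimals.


Dual ascent for LP: min 15*x1 + 4*x2, 2*x1 + 5*x2 = 24, 0 <= x_i <= 10
Step 1: y^k = 0.0, reduced costs: (15.0, 4.0)
  x^k = (0.0, 0.0), subgradient = b - a^T x = 24.0
  y^{k+1} = 0.0 + 0.2*24.0 = 4.8
Step 2: y^k = 4.8, reduced costs: (5.4, -20.0)
  x^k = (0.0, 10.0), subgradient = b - a^T x = -26.0
  y^{k+1} = 4.8 + 0.2*-26.0 = -0.4
Step 3: y^k = -0.4, reduced costs: (15.8, 6.0)
  x^k = (0.0, 0.0), subgradient = b - a^T x = 24.0
  y^{k+1} = -0.4 + 0.2*24.0 = 4.4
Dual objective at y_3 = 4.4: reduced costs (6.2, -18.0), box minimizer x = (0.0, 10.0)
g(y_3) = b*y + (c1 - a1*y)*x1 + (c2 - a2*y)*x2 = 24*4.4 + 6.2*0.0 + (-18.0)*10.0 = 105.6 + 0.0 - 180.0 = -74.4


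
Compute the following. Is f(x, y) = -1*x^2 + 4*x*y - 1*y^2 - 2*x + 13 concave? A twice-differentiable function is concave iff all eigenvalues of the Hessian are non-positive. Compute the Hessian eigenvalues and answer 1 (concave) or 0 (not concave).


The Hessian of f(x,y) = -1*x^2 + 4*x*y - 1*y^2 - 2*x + 13 is:
H = [[-2, 4], [4, -2]]
Trace = -2 - 2 = -4
Determinant = -2*-2 - (4)^2 = -12
Discriminant = (-4)^2 - 4*-12 = 64.0
Eigenvalues: lambda_1 = -6.0, lambda_2 = 2.0
The function is not concave.

0


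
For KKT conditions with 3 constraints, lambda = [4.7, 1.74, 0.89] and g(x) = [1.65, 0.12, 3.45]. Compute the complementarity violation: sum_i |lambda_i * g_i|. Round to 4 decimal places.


KKT complementary slackness check:
lambda_1 * g_1 = 4.7 * 1.65 = 7.755
lambda_2 * g_2 = 1.74 * 0.12 = 0.2088
lambda_3 * g_3 = 0.89 * 3.45 = 3.0705
Total violation = 7.755 + 0.2088 + 3.0705 = 11.0343


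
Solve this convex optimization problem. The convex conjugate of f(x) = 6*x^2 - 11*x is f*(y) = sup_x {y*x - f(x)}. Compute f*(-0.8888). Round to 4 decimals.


f*(y) = sup_x {y*x - a*x^2 - b*x} = sup_x {(y-b)*x - a*x^2}
FOC: (y - b) - 2a*x = 0 => x* = (y - b)/(2a)
x* = (-0.8888 + 11)/(2*6) = 0.8426
f*(-0.8888) = (y-b)^2/(4a) = (-0.8888 + 11)^2/(4*6)
= 102.2364/24 = 4.2598


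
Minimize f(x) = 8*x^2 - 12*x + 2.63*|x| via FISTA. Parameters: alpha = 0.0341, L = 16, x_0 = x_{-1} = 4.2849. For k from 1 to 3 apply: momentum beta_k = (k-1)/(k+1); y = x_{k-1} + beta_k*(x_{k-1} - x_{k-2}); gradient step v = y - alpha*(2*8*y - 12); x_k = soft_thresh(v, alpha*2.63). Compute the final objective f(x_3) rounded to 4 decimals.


FISTA on f(x) = 8*x^2 - 12*x + 2.63*|x|
L = 16, alpha = 0.0341
Iteration 1: beta = 0.0, y = 4.2849 + 0.0*(4.2849 - 4.2849) = 4.2849
  grad(y) = 56.5584, v = y - alpha*grad = 2.3563
  prox(v) = soft_thresh(2.3563, 0.0897) = 2.2666
Iteration 2: beta = 0.3333, y = 2.2666 + 0.3333*(2.2666 - 4.2849) = 1.5938
  grad(y) = 13.5008, v = y - alpha*grad = 1.1334
  prox(v) = soft_thresh(1.1334, 0.0897) = 1.0437
Iteration 3: beta = 0.5, y = 1.0437 + 0.5*(1.0437 - 2.2666) = 0.4323
  grad(y) = -5.0828, v = y - alpha*grad = 0.6056
  prox(v) = soft_thresh(0.6056, 0.0897) = 0.516
f(x_3) = 8*0.516^2 - 12*0.516 + 2.63*|0.516| = -2.7048


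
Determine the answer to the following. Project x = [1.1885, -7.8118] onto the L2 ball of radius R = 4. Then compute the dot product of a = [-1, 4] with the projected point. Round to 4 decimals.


Step 1: Compute ||x|| (intermediates to 6 decimals).
||x|| = sqrt(1.1885^2 + (-7.8118)^2) = 7.901693
Step 2: Project.
Since ||x|| > R, scale = R/||x|| = 4/7.901693 = 0.506221, proj(x) = scale * x
proj(x) = [0.601644, -3.954497]
Step 3: Dot product.
a^T * proj(x) = -1*0.601644 + 4*(-3.954497) = -16.4196


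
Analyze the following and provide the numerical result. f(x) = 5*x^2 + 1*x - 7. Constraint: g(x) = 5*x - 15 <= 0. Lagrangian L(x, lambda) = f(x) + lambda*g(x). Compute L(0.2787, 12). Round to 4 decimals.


Step 1: Evaluate f(x).
f(0.2787) = 5*0.2787^2 + 1*0.2787 - 7 = -6.3329
Step 2: Evaluate g(x).
g(0.2787) = 5*0.2787 - 15 = -13.6065
Step 3: Compute Lagrangian.
L = -6.3329 + 12*-13.6065 = -169.6109


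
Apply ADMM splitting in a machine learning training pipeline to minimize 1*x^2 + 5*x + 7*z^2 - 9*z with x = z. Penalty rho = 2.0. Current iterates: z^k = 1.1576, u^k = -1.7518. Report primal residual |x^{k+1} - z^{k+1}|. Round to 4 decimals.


ADMM iteration with rho = 2.0, z^k = 1.1576, u^k = -1.7518
Step 1: x-update.
Minimize 1*x^2 + 5*x + (2.0/2)*(x - 1.1576 - 1.7518)^2
FOC: (2*1 + 2.0)*x = -5 + 2.0*(1.1576 + 1.7518)
x^{k+1} = 0.2047
Step 2: z-update.
Minimize 7*z^2 - 9*z + (2.0/2)*(0.2047 - z - 1.7518)^2
FOC: (2*7 + 2.0)*z = 9 + 2.0*(0.2047 - 1.7518)
z^{k+1} = 0.3691
Step 3: u-update.
u^{k+1} = -1.7518 + 0.2047 - 0.3691 = -1.9162
Step 4: Primal residual = |0.2047 - 0.3691| = 0.1644


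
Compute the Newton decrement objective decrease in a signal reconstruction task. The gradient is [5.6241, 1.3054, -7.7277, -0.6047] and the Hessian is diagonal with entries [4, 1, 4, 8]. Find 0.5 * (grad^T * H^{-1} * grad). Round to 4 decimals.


Step 1: H is diagonal, so H^(-1) * g = [1.406, 1.3054, -1.9319, -0.0756].
Step 2: g^T H^(-1) g = sum_i g_i^2 / H_ii
  = (5.6241)^2/4 + (1.3054)^2/1 + (-7.7277)^2/4 + (-0.6047)^2/8
  = 7.9076 + 1.7041 + 14.9293 + 0.0457 = 24.5867
Step 3: Objective decrease = 0.5 * g^T H^(-1) g = 12.2934


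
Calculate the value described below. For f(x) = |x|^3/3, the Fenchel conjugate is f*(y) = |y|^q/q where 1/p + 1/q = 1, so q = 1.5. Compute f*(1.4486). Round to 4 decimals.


The conjugate exponent q satisfies 1/p + 1/q = 1.
p = 3, so q = 3/(3 - 1) = 1.5
|y|^q = 1.4486^1.5 = 1.7435
f*(1.4486) = 1.7435 / 1.5 = 1.1623


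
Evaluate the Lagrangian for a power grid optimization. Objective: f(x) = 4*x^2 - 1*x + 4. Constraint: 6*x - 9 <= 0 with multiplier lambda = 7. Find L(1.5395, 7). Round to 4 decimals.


Step 1: Evaluate f(x).
f(1.5395) = 4*1.5395^2 - 1*1.5395 + 4 = 11.9407
Step 2: Evaluate g(x).
g(1.5395) = 6*1.5395 - 9 = 0.237
Step 3: Compute Lagrangian.
L = 11.9407 + 7*0.237 = 13.5997


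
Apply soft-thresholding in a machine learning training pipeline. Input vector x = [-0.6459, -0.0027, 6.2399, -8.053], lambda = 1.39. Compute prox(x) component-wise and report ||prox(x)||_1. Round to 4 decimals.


Soft-thresholding with lambda = 1.39:
prox(-0.6459) = sign(-0.6459)*max(|-0.6459| - 1.39, 0) = 0.0
prox(-0.0027) = sign(-0.0027)*max(|-0.0027| - 1.39, 0) = 0.0
prox(6.2399) = sign(6.2399)*max(|6.2399| - 1.39, 0) = 4.8499
prox(-8.053) = sign(-8.053)*max(|-8.053| - 1.39, 0) = -6.663
prox(x) = [0.0, 0.0, 4.8499, -6.663]
||prox(x)||_1 = 0.0 + 0.0 + 4.8499 + 6.663 = 11.5129


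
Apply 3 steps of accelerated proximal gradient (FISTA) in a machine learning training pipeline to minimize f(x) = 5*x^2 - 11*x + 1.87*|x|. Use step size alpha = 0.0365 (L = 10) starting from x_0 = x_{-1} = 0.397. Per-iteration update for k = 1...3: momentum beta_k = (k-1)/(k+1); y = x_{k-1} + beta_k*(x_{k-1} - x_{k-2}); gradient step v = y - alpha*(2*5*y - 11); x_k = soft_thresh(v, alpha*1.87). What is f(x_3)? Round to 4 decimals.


FISTA on f(x) = 5*x^2 - 11*x + 1.87*|x|
L = 10, alpha = 0.0365
Iteration 1: beta = 0.0, y = 0.397 + 0.0*(0.397 - 0.397) = 0.397
  grad(y) = -7.03, v = y - alpha*grad = 0.6536
  prox(v) = soft_thresh(0.6536, 0.0683) = 0.5853
Iteration 2: beta = 0.3333, y = 0.5853 + 0.3333*(0.5853 - 0.397) = 0.6481
  grad(y) = -4.5188, v = y - alpha*grad = 0.8131
  prox(v) = soft_thresh(0.8131, 0.0683) = 0.7448
Iteration 3: beta = 0.5, y = 0.7448 + 0.5*(0.7448 - 0.5853) = 0.8245
  grad(y) = -2.7547, v = y - alpha*grad = 0.9251
  prox(v) = soft_thresh(0.9251, 0.0683) = 0.8568
f(x_3) = 5*0.8568^2 - 11*0.8568 + 1.87*|0.8568| = -4.1521


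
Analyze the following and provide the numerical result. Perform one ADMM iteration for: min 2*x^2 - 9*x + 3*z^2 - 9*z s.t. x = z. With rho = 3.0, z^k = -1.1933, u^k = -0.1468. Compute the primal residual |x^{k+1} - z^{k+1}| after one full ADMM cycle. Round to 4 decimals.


ADMM iteration with rho = 3.0, z^k = -1.1933, u^k = -0.1468
Step 1: x-update.
Minimize 2*x^2 - 9*x + (3.0/2)*(x + 1.1933 - 0.1468)^2
FOC: (2*2 + 3.0)*x = 9 + 3.0*(-1.1933 + 0.1468)
x^{k+1} = 0.8372
Step 2: z-update.
Minimize 3*z^2 - 9*z + (3.0/2)*(0.8372 - z - 0.1468)^2
FOC: (2*3 + 3.0)*z = 9 + 3.0*(0.8372 - 0.1468)
z^{k+1} = 1.2301
Step 3: u-update.
u^{k+1} = -0.1468 + 0.8372 - 1.2301 = -0.5397
Step 4: Primal residual = |0.8372 - 1.2301| = 0.3929


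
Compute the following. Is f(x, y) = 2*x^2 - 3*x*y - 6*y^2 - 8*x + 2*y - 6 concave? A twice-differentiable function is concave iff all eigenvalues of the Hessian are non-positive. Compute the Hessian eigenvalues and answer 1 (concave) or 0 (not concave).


The Hessian of f(x,y) = 2*x^2 - 3*x*y - 6*y^2 - 8*x + 2*y - 6 is:
H = [[4, -3], [-3, -12]]
Trace = 4 - 12 = -8
Determinant = 4*-12 - (-3)^2 = -57
Discriminant = (-8)^2 - 4*-57 = 292.0
Eigenvalues: lambda_1 = -12.544, lambda_2 = 4.544
The function is not concave.

0


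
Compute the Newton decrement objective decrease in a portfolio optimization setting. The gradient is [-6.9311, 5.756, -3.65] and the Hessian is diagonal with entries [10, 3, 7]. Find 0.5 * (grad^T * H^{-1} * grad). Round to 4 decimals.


Step 1: H is diagonal, so H^(-1) * g = [-0.6931, 1.9187, -0.5214].
Step 2: g^T H^(-1) g = sum_i g_i^2 / H_ii
  = (-6.9311)^2/10 + (5.756)^2/3 + (-3.65)^2/7
  = 4.804 + 11.0438 + 1.9032 = 17.7511
Step 3: Objective decrease = 0.5 * g^T H^(-1) g = 8.8755


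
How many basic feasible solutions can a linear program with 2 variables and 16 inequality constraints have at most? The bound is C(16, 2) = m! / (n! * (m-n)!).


Each vertex corresponds to some choice of n active constraints out of m, so the number of vertices is at most C(m, n) = m! / (n!(m-n)!).
m = 16, n = 2
Numerator: 16 * 15
Denominator: 2! = 2
C(16, 2) = 120


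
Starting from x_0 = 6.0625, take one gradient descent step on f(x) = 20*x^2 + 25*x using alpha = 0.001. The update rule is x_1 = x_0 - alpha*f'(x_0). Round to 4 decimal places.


We compute the gradient at x_0 and apply the update.
f'(x) = 40*x + 25
f'(6.0625) = 40*6.0625 + 25 = 267.5
x_1 = 6.0625 - 0.001*267.5 = 5.795


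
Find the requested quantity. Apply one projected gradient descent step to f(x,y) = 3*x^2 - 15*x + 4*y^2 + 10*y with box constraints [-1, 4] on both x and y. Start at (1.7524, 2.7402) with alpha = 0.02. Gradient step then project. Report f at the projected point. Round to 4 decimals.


Step 1: Compute gradient at (1.7524, 2.7402).
grad_x = 2*3*1.7524 - 15 = -4.4856
grad_y = 2*4*2.7402 + 10 = 31.9216
Step 2: Gradient step.
x_raw = 1.7524 - 0.02*-4.4856 = 1.8421
y_raw = 2.7402 - 0.02*31.9216 = 2.1018
Step 3: Project onto [-1, 4].
x_proj = clip(1.8421) = 1.8421
y_proj = clip(2.1018) = 2.1018
Step 4: Evaluate f.
f(1.8421, 2.1018) = 21.2358


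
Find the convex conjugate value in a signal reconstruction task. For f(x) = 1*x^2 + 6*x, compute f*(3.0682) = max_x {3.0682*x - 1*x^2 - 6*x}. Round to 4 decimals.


f*(y) = sup_x {y*x - a*x^2 - b*x} = sup_x {(y-b)*x - a*x^2}
FOC: (y - b) - 2a*x = 0 => x* = (y - b)/(2a)
x* = (3.0682 - 6)/(2*1) = -1.4659
f*(3.0682) = (y-b)^2/(4a) = (3.0682 - 6)^2/(4*1)
= 8.5955/4 = 2.1489


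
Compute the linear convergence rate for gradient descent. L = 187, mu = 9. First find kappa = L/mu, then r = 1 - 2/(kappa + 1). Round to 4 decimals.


Step 1: Compute the condition number.
kappa = L/mu = 187/9 = 20.7778
Step 2: Compute the convergence rate.
r = 1 - 2/(kappa + 1) = 1 - 2*mu/(L + mu) = (L - mu)/(L + mu) = 178/196 = 0.9082


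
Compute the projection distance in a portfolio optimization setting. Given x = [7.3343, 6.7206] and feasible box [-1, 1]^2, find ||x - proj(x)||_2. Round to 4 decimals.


Project each component onto [-1, 1].
clip(7.3343) = 1.0, clip(6.7206) = 1.0
Projection = [1.0, 1.0]
Squared diffs: [40.1234, 32.7253]
Distance = sqrt(72.8487) = 8.5351


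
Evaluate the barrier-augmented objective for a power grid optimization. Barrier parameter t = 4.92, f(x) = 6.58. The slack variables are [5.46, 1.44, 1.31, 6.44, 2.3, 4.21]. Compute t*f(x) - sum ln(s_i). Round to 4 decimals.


Step 1: Compute log-barrier.
ln values: [1.6974, 0.3646, 0.27, 1.8625, 0.8329, 1.4375]
phi = -(1.6974 + 0.3646 + 0.27 + 1.8625 + 0.8329 + 1.4375) = -6.465
Step 2: Compute augmented objective.
t*f(x) = 4.92*6.58 = 32.3736
Total = 32.3736 - 6.465 = 25.9086


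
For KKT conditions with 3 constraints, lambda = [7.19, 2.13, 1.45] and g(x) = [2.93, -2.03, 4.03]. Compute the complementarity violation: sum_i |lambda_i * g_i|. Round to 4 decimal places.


KKT complementary slackness check:
lambda_1 * g_1 = 7.19 * 2.93 = 21.0667
lambda_2 * g_2 = 2.13 * -2.03 = -4.3239
lambda_3 * g_3 = 1.45 * 4.03 = 5.8435
Total violation = 21.0667 + 4.3239 + 5.8435 = 31.2341


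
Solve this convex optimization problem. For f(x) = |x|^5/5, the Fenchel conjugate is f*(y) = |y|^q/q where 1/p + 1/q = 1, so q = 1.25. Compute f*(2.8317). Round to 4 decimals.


The conjugate exponent q satisfies 1/p + 1/q = 1.
p = 5, so q = 5/(5 - 1) = 1.25
|y|^q = 2.8317^1.25 = 3.6733
f*(2.8317) = 3.6733 / 1.25 = 2.9387


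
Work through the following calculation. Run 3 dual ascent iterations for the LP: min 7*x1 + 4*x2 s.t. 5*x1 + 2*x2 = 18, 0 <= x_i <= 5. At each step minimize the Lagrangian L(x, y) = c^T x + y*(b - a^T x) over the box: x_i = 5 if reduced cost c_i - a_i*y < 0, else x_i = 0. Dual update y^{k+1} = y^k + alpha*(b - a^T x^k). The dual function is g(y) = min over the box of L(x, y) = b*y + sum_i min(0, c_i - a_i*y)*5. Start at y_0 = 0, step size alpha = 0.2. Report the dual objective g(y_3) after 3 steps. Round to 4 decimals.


Dual ascent for LP: min 7*x1 + 4*x2, 5*x1 + 2*x2 = 18, 0 <= x_i <= 5
Step 1: y^k = 0.0, reduced costs: (7.0, 4.0)
  x^k = (0.0, 0.0), subgradient = b - a^T x = 18.0
  y^{k+1} = 0.0 + 0.2*18.0 = 3.6
Step 2: y^k = 3.6, reduced costs: (-11.0, -3.2)
  x^k = (5.0, 5.0), subgradient = b - a^T x = -17.0
  y^{k+1} = 3.6 + 0.2*-17.0 = 0.2
Step 3: y^k = 0.2, reduced costs: (6.0, 3.6)
  x^k = (0.0, 0.0), subgradient = b - a^T x = 18.0
  y^{k+1} = 0.2 + 0.2*18.0 = 3.8
Dual objective at y_3 = 3.8: reduced costs (-12.0, -3.6), box minimizer x = (5.0, 5.0)
g(y_3) = b*y + (c1 - a1*y)*x1 + (c2 - a2*y)*x2 = 18*3.8 + (-12.0)*5.0 + (-3.6)*5.0 = 68.4 - 60.0 - 18.0 = -9.6


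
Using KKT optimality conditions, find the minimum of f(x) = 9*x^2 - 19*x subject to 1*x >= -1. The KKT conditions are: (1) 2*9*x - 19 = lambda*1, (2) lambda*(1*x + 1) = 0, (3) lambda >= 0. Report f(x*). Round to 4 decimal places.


Step 1: Try lambda = 0 (constraint inactive).
Stationarity: 2*9*x - 19 = 0
x* = 19/(2*9) = 19/18 = 1.0556 (rounded; the exact value 19/18 is used below)
Check constraint: 1*1.0556 = 1.0556 >= -1 -- satisfied.
Step 2: Compute optimal value.
f(x*) = 9*(19/18)^2 - 19*(19/18) = -10.0278


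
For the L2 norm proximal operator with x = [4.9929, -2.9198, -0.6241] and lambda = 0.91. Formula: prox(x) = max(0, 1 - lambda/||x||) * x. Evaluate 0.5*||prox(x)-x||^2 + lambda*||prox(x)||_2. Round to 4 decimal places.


Step 1: Compute ||x||.
||x|| = 5.8175
Step 2: Compute scaling factor.
scale = max(0, 1 - 0.91/5.8175) = 0.8436
Step 3: prox(x) = [4.2119, -2.4631, -0.5265]
||prox(x)|| = 4.9075
Step 4: Proximal objective.
0.5*||prox-x||^2 = 0.4141
lambda*||prox|| = 4.4658
Total = 4.8799


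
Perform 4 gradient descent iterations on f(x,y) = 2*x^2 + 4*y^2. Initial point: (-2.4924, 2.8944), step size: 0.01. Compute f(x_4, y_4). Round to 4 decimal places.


Gradient descent on f(x,y) = 2*x^2 + 4*y^2.
Starting point: (-2.4924, 2.8944), alpha = 0.01
Step 1: grad_x = 2*2*-2.4924 = -9.9696, grad_y = 2*4*2.8944 = 23.1552
  x_1 = -2.4924 - 0.01*-9.9696 = -2.3927
  y_1 = 2.8944 - 0.01*23.1552 = 2.6628
Step 2: grad_x = 2*2*-2.3927 = -9.5708, grad_y = 2*4*2.6628 = 21.3028
  x_2 = -2.3927 - 0.01*-9.5708 = -2.297
  y_2 = 2.6628 - 0.01*21.3028 = 2.4498
Step 3: grad_x = 2*2*-2.297 = -9.188, grad_y = 2*4*2.4498 = 19.5986
  x_3 = -2.297 - 0.01*-9.188 = -2.2051
  y_3 = 2.4498 - 0.01*19.5986 = 2.2538
Step 4: grad_x = 2*2*-2.2051 = -8.8205, grad_y = 2*4*2.2538 = 18.0307
  x_4 = -2.2051 - 0.01*-8.8205 = -2.1169
  y_4 = 2.2538 - 0.01*18.0307 = 2.0735
f(-2.1169, 2.0735) = 2*(-2.1169)^2 + 4*2.0735^2 = 26.1607


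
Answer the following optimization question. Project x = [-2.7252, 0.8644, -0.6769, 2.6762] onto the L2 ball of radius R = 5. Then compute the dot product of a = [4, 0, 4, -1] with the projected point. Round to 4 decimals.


Step 1: Compute ||x|| (intermediates to 6 decimals).
||x|| = sqrt((-2.7252)^2 + 0.8644^2 + (-0.6769)^2 + 2.6762^2) = 3.974185
Step 2: Project.
Since ||x|| <= R, proj = x (no scaling needed).
proj(x) = [-2.7252, 0.8644, -0.6769, 2.6762]
Step 3: Dot product.
a^T * proj(x) = 4*(-2.7252) + 0*0.8644 + 4*(-0.6769) - 1*2.6762 = -16.2846


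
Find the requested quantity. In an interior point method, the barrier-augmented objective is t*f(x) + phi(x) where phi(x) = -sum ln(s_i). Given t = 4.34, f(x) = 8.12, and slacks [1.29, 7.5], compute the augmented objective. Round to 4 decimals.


Step 1: Compute log-barrier.
ln values: [0.2546, 2.0149]
phi = -(0.2546 + 2.0149) = -2.2695
Step 2: Compute augmented objective.
t*f(x) = 4.34*8.12 = 35.2408
Total = 35.2408 - 2.2695 = 32.9713


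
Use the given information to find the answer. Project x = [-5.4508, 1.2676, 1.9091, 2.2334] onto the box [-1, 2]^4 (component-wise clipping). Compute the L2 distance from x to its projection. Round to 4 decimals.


Project each component onto [-1, 2].
clip(-5.4508) = -1.0, clip(1.2676) = 1.2676, clip(1.9091) = 1.9091, clip(2.2334) = 2.0
Projection = [-1.0, 1.2676, 1.9091, 2.0]
Squared diffs: [19.8096, 0.0, 0.0, 0.0545]
Distance = sqrt(19.8641) = 4.4569


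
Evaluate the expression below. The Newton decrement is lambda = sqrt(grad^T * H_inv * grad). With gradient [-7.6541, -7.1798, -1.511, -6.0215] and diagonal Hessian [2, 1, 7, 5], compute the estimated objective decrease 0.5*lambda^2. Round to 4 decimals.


Step 1: H is diagonal, so H^(-1) * g = [-3.8271, -7.1798, -0.2159, -1.2043].
Step 2: g^T H^(-1) g = sum_i g_i^2 / H_ii
  = (-7.6541)^2/2 + (-7.1798)^2/1 + (-1.511)^2/7 + (-6.0215)^2/5
  = 29.2926 + 51.5495 + 0.3262 + 7.2517 = 88.42
Step 3: Objective decrease = 0.5 * g^T H^(-1) g = 44.21


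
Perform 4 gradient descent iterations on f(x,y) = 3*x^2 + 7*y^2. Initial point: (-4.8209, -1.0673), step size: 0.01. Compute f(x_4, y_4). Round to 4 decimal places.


Gradient descent on f(x,y) = 3*x^2 + 7*y^2.
Starting point: (-4.8209, -1.0673), alpha = 0.01
Step 1: grad_x = 2*3*-4.8209 = -28.9254, grad_y = 2*7*-1.0673 = -14.9422
  x_1 = -4.8209 - 0.01*-28.9254 = -4.5316
  y_1 = -1.0673 - 0.01*-14.9422 = -0.9179
Step 2: grad_x = 2*3*-4.5316 = -27.1899, grad_y = 2*7*-0.9179 = -12.8503
  x_2 = -4.5316 - 0.01*-27.1899 = -4.2597
  y_2 = -0.9179 - 0.01*-12.8503 = -0.7894
Step 3: grad_x = 2*3*-4.2597 = -25.5585, grad_y = 2*7*-0.7894 = -11.0513
  x_3 = -4.2597 - 0.01*-25.5585 = -4.0042
  y_3 = -0.7894 - 0.01*-11.0513 = -0.6789
Step 4: grad_x = 2*3*-4.0042 = -24.025, grad_y = 2*7*-0.6789 = -9.5041
  x_4 = -4.0042 - 0.01*-24.025 = -3.7639
  y_4 = -0.6789 - 0.01*-9.5041 = -0.5838
f(-3.7639, -0.5838) = 3*(-3.7639)^2 + 7*(-0.5838)^2 = 44.8871


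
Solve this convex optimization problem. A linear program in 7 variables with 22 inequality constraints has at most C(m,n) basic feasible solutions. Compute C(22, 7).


Each vertex corresponds to some choice of n active constraints out of m, so the number of vertices is at most C(m, n) = m! / (n!(m-n)!).
m = 22, n = 7
Numerator: 22 * 21 * 20 * 19 * 18 * 17 * 16
Denominator: 7! = 5040
C(22, 7) = 170544


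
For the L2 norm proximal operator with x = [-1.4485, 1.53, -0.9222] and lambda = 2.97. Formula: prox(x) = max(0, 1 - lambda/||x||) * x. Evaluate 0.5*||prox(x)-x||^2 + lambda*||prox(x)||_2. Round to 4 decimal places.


Step 1: Compute ||x||.
||x|| = 2.2999
Step 2: Compute scaling factor.
scale = max(0, 1 - 2.97/2.2999) = 0.0
Step 3: prox(x) = [-0.0, 0.0, -0.0]
||prox(x)|| = 0.0
Step 4: Proximal objective.
0.5*||prox-x||^2 = 2.6448
lambda*||prox|| = 0.0
Total = 2.6448


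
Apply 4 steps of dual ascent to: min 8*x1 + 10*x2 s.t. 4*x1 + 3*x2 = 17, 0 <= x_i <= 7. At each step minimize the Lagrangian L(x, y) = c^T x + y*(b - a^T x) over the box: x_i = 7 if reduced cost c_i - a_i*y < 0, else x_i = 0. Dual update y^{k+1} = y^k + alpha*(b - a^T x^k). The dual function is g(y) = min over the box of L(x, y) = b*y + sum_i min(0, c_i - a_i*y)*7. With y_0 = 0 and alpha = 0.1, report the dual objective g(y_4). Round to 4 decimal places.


Dual ascent for LP: min 8*x1 + 10*x2, 4*x1 + 3*x2 = 17, 0 <= x_i <= 7
Step 1: y^k = 0.0, reduced costs: (8.0, 10.0)
  x^k = (0.0, 0.0), subgradient = b - a^T x = 17.0
  y^{k+1} = 0.0 + 0.1*17.0 = 1.7
Step 2: y^k = 1.7, reduced costs: (1.2, 4.9)
  x^k = (0.0, 0.0), subgradient = b - a^T x = 17.0
  y^{k+1} = 1.7 + 0.1*17.0 = 3.4
Step 3: y^k = 3.4, reduced costs: (-5.6, -0.2)
  x^k = (7.0, 7.0), subgradient = b - a^T x = -32.0
  y^{k+1} = 3.4 + 0.1*-32.0 = 0.2
Step 4: y^k = 0.2, reduced costs: (7.2, 9.4)
  x^k = (0.0, 0.0), subgradient = b - a^T x = 17.0
  y^{k+1} = 0.2 + 0.1*17.0 = 1.9
Dual objective at y_4 = 1.9: reduced costs (0.4, 4.3), box minimizer x = (0.0, 0.0)
g(y_4) = b*y + (c1 - a1*y)*x1 + (c2 - a2*y)*x2 = 17*1.9 + 0.4*0.0 + 4.3*0.0 = 32.3 + 0.0 + 0.0 = 32.3


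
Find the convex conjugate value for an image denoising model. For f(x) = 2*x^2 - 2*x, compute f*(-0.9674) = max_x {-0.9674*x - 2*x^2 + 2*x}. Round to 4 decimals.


f*(y) = sup_x {y*x - a*x^2 - b*x} = sup_x {(y-b)*x - a*x^2}
FOC: (y - b) - 2a*x = 0 => x* = (y - b)/(2a)
x* = (-0.9674 + 2)/(2*2) = 0.2582
f*(-0.9674) = (y-b)^2/(4a) = (-0.9674 + 2)^2/(4*2)
= 1.0663/8 = 0.1333


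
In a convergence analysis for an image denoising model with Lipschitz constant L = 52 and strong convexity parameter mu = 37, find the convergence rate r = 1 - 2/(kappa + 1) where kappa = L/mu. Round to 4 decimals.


Step 1: Compute the condition number.
kappa = L/mu = 52/37 = 1.4054
Step 2: Compute the convergence rate.
r = 1 - 2/(kappa + 1) = 1 - 2*mu/(L + mu) = (L - mu)/(L + mu) = 15/89 = 0.1685


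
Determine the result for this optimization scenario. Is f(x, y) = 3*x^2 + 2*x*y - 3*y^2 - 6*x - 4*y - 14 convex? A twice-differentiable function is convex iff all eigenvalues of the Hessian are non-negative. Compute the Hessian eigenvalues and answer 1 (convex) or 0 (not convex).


The Hessian of f(x,y) = 3*x^2 + 2*x*y - 3*y^2 - 6*x - 4*y - 14 is:
H = [[6, 2], [2, -6]]
Trace = 6 - 6 = 0
Determinant = 6*-6 - (2)^2 = -40
Discriminant = (0)^2 - 4*-40 = 160.0
Eigenvalues: lambda_1 = -6.3246, lambda_2 = 6.3246
The function is not convex.

0


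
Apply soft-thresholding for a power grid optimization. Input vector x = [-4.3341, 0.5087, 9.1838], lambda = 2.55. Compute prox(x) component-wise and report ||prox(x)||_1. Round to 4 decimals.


Soft-thresholding with lambda = 2.55:
prox(-4.3341) = sign(-4.3341)*max(|-4.3341| - 2.55, 0) = -1.7841
prox(0.5087) = sign(0.5087)*max(|0.5087| - 2.55, 0) = 0.0
prox(9.1838) = sign(9.1838)*max(|9.1838| - 2.55, 0) = 6.6338
prox(x) = [-1.7841, 0.0, 6.6338]
||prox(x)||_1 = 1.7841 + 0.0 + 6.6338 = 8.4179


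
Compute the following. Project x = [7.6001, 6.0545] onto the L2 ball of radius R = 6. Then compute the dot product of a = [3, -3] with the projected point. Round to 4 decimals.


Step 1: Compute ||x|| (intermediates to 6 decimals).
||x|| = sqrt(7.6001^2 + 6.0545^2) = 9.716918
Step 2: Project.
Since ||x|| > R, scale = R/||x|| = 6/9.716918 = 0.61748, proj(x) = scale * x
proj(x) = [4.69291, 3.738533]
Step 3: Dot product.
a^T * proj(x) = 3*4.69291 - 3*3.738533 = 2.8631


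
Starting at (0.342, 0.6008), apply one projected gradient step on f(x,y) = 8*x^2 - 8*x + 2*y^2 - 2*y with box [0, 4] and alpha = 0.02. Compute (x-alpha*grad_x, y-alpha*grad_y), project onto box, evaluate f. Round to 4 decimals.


Step 1: Compute gradient at (0.342, 0.6008).
grad_x = 2*8*0.342 - 8 = -2.528
grad_y = 2*2*0.6008 - 2 = 0.4032
Step 2: Gradient step.
x_raw = 0.342 - 0.02*-2.528 = 0.3926
y_raw = 0.6008 - 0.02*0.4032 = 0.5927
Step 3: Project onto [0, 4].
x_proj = clip(0.3926) = 0.3926
y_proj = clip(0.5927) = 0.5927
Step 4: Evaluate f.
f(0.3926, 0.5927) = -2.3905


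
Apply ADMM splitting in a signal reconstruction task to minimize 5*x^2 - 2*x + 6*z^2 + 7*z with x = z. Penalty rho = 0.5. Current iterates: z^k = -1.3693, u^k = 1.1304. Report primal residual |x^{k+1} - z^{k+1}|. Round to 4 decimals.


ADMM iteration with rho = 0.5, z^k = -1.3693, u^k = 1.1304
Step 1: x-update.
Minimize 5*x^2 - 2*x + (0.5/2)*(x + 1.3693 + 1.1304)^2
FOC: (2*5 + 0.5)*x = 2 + 0.5*(-1.3693 - 1.1304)
x^{k+1} = 0.0714
Step 2: z-update.
Minimize 6*z^2 + 7*z + (0.5/2)*(0.0714 - z + 1.1304)^2
FOC: (2*6 + 0.5)*z = -7 + 0.5*(0.0714 + 1.1304)
z^{k+1} = -0.5119
Step 3: u-update.
u^{k+1} = 1.1304 + 0.0714 + 0.5119 = 1.7138
Step 4: Primal residual = |0.0714 + 0.5119| = 0.5834


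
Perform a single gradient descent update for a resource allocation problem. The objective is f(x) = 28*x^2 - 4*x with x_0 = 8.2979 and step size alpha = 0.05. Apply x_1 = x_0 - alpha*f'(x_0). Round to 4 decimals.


We compute the gradient at x_0 and apply the update.
f'(x) = 56*x - 4
f'(8.2979) = 56*8.2979 - 4 = 460.6824
x_1 = 8.2979 - 0.05*460.6824 = -14.7362


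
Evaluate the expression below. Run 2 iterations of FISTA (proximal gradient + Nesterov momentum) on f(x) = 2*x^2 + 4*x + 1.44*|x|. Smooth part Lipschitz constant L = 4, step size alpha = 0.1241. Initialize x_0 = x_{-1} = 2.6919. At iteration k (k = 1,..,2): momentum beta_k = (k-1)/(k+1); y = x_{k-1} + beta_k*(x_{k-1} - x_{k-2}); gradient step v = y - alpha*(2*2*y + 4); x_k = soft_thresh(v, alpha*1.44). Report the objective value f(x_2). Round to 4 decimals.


FISTA on f(x) = 2*x^2 + 4*x + 1.44*|x|
L = 4, alpha = 0.1241
Iteration 1: beta = 0.0, y = 2.6919 + 0.0*(2.6919 - 2.6919) = 2.6919
  grad(y) = 14.7676, v = y - alpha*grad = 0.8592
  prox(v) = soft_thresh(0.8592, 0.1787) = 0.6805
Iteration 2: beta = 0.3333, y = 0.6805 + 0.3333*(0.6805 - 2.6919) = 0.0101
  grad(y) = 4.0403, v = y - alpha*grad = -0.4913
  prox(v) = soft_thresh(-0.4913, 0.1787) = -0.3126
f(x_2) = 2*(-0.3126)^2 + 4*(-0.3126) + 1.44*|-0.3126| = -0.6048


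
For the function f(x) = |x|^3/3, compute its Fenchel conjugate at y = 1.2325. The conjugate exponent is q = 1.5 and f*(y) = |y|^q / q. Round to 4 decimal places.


The conjugate exponent q satisfies 1/p + 1/q = 1.
p = 3, so q = 3/(3 - 1) = 1.5
|y|^q = 1.2325^1.5 = 1.3683
f*(1.2325) = 1.3683 / 1.5 = 0.9122


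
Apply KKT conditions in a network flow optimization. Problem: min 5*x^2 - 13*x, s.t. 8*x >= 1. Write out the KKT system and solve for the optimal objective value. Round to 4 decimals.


Step 1: Try lambda = 0 (constraint inactive).
Stationarity: 2*5*x - 13 = 0
x* = 13/(2*5) = 1.3
Check constraint: 8*1.3 = 10.4 >= 1 -- satisfied.
Step 2: Compute optimal value.
f(x*) = 5*1.3^2 - 13*1.3 = -8.45


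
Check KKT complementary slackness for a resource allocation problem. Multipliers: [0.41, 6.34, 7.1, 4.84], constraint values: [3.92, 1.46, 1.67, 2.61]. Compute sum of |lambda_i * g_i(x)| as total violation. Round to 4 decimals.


KKT complementary slackness check:
lambda_1 * g_1 = 0.41 * 3.92 = 1.6072
lambda_2 * g_2 = 6.34 * 1.46 = 9.2564
lambda_3 * g_3 = 7.1 * 1.67 = 11.857
lambda_4 * g_4 = 4.84 * 2.61 = 12.6324
Total violation = 1.6072 + 9.2564 + 11.857 + 12.6324 = 35.353


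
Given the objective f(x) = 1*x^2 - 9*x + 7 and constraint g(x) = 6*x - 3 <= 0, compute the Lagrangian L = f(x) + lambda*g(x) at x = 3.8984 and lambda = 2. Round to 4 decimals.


Step 1: Evaluate f(x).
f(3.8984) = 1*3.8984^2 - 9*3.8984 + 7 = -12.8881
Step 2: Evaluate g(x).
g(3.8984) = 6*3.8984 - 3 = 20.3904
Step 3: Compute Lagrangian.
L = -12.8881 + 2*20.3904 = 27.8927


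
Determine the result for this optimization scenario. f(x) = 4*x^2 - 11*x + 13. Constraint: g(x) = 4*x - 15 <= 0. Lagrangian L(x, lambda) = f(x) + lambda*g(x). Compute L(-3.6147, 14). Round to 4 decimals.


Step 1: Evaluate f(x).
f(-3.6147) = 4*(-3.6147)^2 - 11*(-3.6147) + 13 = 105.0259
Step 2: Evaluate g(x).
g(-3.6147) = 4*-3.6147 - 15 = -29.4588
Step 3: Compute Lagrangian.
L = 105.0259 + 14*-29.4588 = -307.3973


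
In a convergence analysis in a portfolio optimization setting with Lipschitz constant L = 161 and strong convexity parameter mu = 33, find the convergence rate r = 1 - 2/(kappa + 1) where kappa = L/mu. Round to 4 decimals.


Step 1: Compute the condition number.
kappa = L/mu = 161/33 = 4.8788
Step 2: Compute the convergence rate.
r = 1 - 2/(kappa + 1) = 1 - 2*mu/(L + mu) = (L - mu)/(L + mu) = 128/194 = 0.6598


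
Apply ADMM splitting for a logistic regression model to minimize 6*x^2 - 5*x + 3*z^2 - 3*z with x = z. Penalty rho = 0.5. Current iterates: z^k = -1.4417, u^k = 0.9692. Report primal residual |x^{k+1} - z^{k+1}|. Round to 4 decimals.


ADMM iteration with rho = 0.5, z^k = -1.4417, u^k = 0.9692
Step 1: x-update.
Minimize 6*x^2 - 5*x + (0.5/2)*(x + 1.4417 + 0.9692)^2
FOC: (2*6 + 0.5)*x = 5 + 0.5*(-1.4417 - 0.9692)
x^{k+1} = 0.3036
Step 2: z-update.
Minimize 3*z^2 - 3*z + (0.5/2)*(0.3036 - z + 0.9692)^2
FOC: (2*3 + 0.5)*z = 3 + 0.5*(0.3036 + 0.9692)
z^{k+1} = 0.5594
Step 3: u-update.
u^{k+1} = 0.9692 + 0.3036 - 0.5594 = 0.7133
Step 4: Primal residual = |0.3036 - 0.5594| = 0.2559


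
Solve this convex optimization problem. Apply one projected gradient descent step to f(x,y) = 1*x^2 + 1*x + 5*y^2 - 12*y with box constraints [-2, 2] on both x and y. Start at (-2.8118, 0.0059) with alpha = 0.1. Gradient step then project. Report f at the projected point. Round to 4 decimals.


Step 1: Compute gradient at (-2.8118, 0.0059).
grad_x = 2*1*-2.8118 + 1 = -4.6236
grad_y = 2*5*0.0059 - 12 = -11.941
Step 2: Gradient step.
x_raw = -2.8118 - 0.1*-4.6236 = -2.3494
y_raw = 0.0059 - 0.1*-11.941 = 1.2
Step 3: Project onto [-2, 2].
x_proj = clip(-2.3494) = -2.0
y_proj = clip(1.2) = 1.2
Step 4: Evaluate f.
f(-2.0, 1.2) = -5.2
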